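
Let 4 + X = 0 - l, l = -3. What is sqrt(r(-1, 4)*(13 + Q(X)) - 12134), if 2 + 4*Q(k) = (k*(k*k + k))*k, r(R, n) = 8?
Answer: I*sqrt(12034) ≈ 109.7*I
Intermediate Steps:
X = -1 (X = -4 + (0 - 1*(-3)) = -4 + (0 + 3) = -4 + 3 = -1)
Q(k) = -1/2 + k**2*(k + k**2)/4 (Q(k) = -1/2 + ((k*(k*k + k))*k)/4 = -1/2 + ((k*(k**2 + k))*k)/4 = -1/2 + ((k*(k + k**2))*k)/4 = -1/2 + (k**2*(k + k**2))/4 = -1/2 + k**2*(k + k**2)/4)
sqrt(r(-1, 4)*(13 + Q(X)) - 12134) = sqrt(8*(13 + (-1/2 + (1/4)*(-1)**3 + (1/4)*(-1)**4)) - 12134) = sqrt(8*(13 + (-1/2 + (1/4)*(-1) + (1/4)*1)) - 12134) = sqrt(8*(13 + (-1/2 - 1/4 + 1/4)) - 12134) = sqrt(8*(13 - 1/2) - 12134) = sqrt(8*(25/2) - 12134) = sqrt(100 - 12134) = sqrt(-12034) = I*sqrt(12034)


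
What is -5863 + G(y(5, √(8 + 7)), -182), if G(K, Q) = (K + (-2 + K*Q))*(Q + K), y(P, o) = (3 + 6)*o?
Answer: -225414 + 296460*√15 ≈ 9.2277e+5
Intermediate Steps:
y(P, o) = 9*o
G(K, Q) = (K + Q)*(-2 + K + K*Q) (G(K, Q) = (-2 + K + K*Q)*(K + Q) = (K + Q)*(-2 + K + K*Q))
-5863 + G(y(5, √(8 + 7)), -182) = -5863 + ((9*√(8 + 7))² - 18*√(8 + 7) - 2*(-182) + (9*√(8 + 7))*(-182) + (9*√(8 + 7))*(-182)² - 182*(9*√(8 + 7))²) = -5863 + ((9*√15)² - 18*√15 + 364 + (9*√15)*(-182) + (9*√15)*33124 - 182*(9*√15)²) = -5863 + (1215 - 18*√15 + 364 - 1638*√15 + 298116*√15 - 182*1215) = -5863 + (1215 - 18*√15 + 364 - 1638*√15 + 298116*√15 - 221130) = -5863 + (-219551 + 296460*√15) = -225414 + 296460*√15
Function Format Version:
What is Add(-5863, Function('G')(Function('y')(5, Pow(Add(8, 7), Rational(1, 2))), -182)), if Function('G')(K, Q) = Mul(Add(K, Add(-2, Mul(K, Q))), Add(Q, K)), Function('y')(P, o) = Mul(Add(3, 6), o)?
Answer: Add(-225414, Mul(296460, Pow(15, Rational(1, 2)))) ≈ 9.2277e+5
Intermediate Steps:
Function('y')(P, o) = Mul(9, o)
Function('G')(K, Q) = Mul(Add(K, Q), Add(-2, K, Mul(K, Q))) (Function('G')(K, Q) = Mul(Add(-2, K, Mul(K, Q)), Add(K, Q)) = Mul(Add(K, Q), Add(-2, K, Mul(K, Q))))
Add(-5863, Function('G')(Function('y')(5, Pow(Add(8, 7), Rational(1, 2))), -182)) = Add(-5863, Add(Pow(Mul(9, Pow(Add(8, 7), Rational(1, 2))), 2), Mul(-2, Mul(9, Pow(Add(8, 7), Rational(1, 2)))), Mul(-2, -182), Mul(Mul(9, Pow(Add(8, 7), Rational(1, 2))), -182), Mul(Mul(9, Pow(Add(8, 7), Rational(1, 2))), Pow(-182, 2)), Mul(-182, Pow(Mul(9, Pow(Add(8, 7), Rational(1, 2))), 2)))) = Add(-5863, Add(Pow(Mul(9, Pow(15, Rational(1, 2))), 2), Mul(-2, Mul(9, Pow(15, Rational(1, 2)))), 364, Mul(Mul(9, Pow(15, Rational(1, 2))), -182), Mul(Mul(9, Pow(15, Rational(1, 2))), 33124), Mul(-182, Pow(Mul(9, Pow(15, Rational(1, 2))), 2)))) = Add(-5863, Add(1215, Mul(-18, Pow(15, Rational(1, 2))), 364, Mul(-1638, Pow(15, Rational(1, 2))), Mul(298116, Pow(15, Rational(1, 2))), Mul(-182, 1215))) = Add(-5863, Add(1215, Mul(-18, Pow(15, Rational(1, 2))), 364, Mul(-1638, Pow(15, Rational(1, 2))), Mul(298116, Pow(15, Rational(1, 2))), -221130)) = Add(-5863, Add(-219551, Mul(296460, Pow(15, Rational(1, 2))))) = Add(-225414, Mul(296460, Pow(15, Rational(1, 2))))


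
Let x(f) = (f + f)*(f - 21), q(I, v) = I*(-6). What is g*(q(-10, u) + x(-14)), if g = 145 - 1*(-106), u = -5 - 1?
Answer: 261040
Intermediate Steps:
u = -6
q(I, v) = -6*I
x(f) = 2*f*(-21 + f) (x(f) = (2*f)*(-21 + f) = 2*f*(-21 + f))
g = 251 (g = 145 + 106 = 251)
g*(q(-10, u) + x(-14)) = 251*(-6*(-10) + 2*(-14)*(-21 - 14)) = 251*(60 + 2*(-14)*(-35)) = 251*(60 + 980) = 251*1040 = 261040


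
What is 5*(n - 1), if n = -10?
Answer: -55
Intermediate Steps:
5*(n - 1) = 5*(-10 - 1) = 5*(-11) = -55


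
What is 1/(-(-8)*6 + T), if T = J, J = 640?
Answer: 1/688 ≈ 0.0014535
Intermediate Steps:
T = 640
1/(-(-8)*6 + T) = 1/(-(-8)*6 + 640) = 1/(-2*(-24) + 640) = 1/(48 + 640) = 1/688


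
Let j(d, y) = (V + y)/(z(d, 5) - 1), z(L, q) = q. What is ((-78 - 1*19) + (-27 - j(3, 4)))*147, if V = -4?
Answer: -18228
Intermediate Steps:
j(d, y) = -1 + y/4 (j(d, y) = (-4 + y)/(5 - 1) = (-4 + y)/4 = (-4 + y)*(1/4) = -1 + y/4)
((-78 - 1*19) + (-27 - j(3, 4)))*147 = ((-78 - 1*19) + (-27 - (-1 + (1/4)*4)))*147 = ((-78 - 19) + (-27 - (-1 + 1)))*147 = (-97 + (-27 - 1*0))*147 = (-97 + (-27 + 0))*147 = (-97 - 27)*147 = -124*147 = -18228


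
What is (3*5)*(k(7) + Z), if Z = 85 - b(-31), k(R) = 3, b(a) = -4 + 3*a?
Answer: 2775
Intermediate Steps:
Z = 182 (Z = 85 - (-4 + 3*(-31)) = 85 - (-4 - 93) = 85 - 1*(-97) = 85 + 97 = 182)
(3*5)*(k(7) + Z) = (3*5)*(3 + 182) = 15*185 = 2775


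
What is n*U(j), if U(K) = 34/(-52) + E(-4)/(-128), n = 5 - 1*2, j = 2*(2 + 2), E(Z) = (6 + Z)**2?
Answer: -855/416 ≈ -2.0553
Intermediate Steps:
j = 8 (j = 2*4 = 8)
n = 3 (n = 5 - 2 = 3)
U(K) = -285/416 (U(K) = 34/(-52) + (6 - 4)**2/(-128) = 34*(-1/52) + 2**2*(-1/128) = -17/26 + 4*(-1/128) = -17/26 - 1/32 = -285/416)
n*U(j) = 3*(-285/416) = -855/416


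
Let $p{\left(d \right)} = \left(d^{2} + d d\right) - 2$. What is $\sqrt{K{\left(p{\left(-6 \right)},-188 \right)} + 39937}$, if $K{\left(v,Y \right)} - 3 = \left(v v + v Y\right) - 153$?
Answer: $3 \sqrt{3503} \approx 177.56$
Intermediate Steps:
$p{\left(d \right)} = -2 + 2 d^{2}$ ($p{\left(d \right)} = \left(d^{2} + d^{2}\right) - 2 = 2 d^{2} - 2 = -2 + 2 d^{2}$)
$K{\left(v,Y \right)} = -150 + v^{2} + Y v$ ($K{\left(v,Y \right)} = 3 - \left(153 - v Y - v v\right) = 3 - \left(153 - v^{2} - Y v\right) = 3 + \left(-153 + v^{2} + Y v\right) = -150 + v^{2} + Y v$)
$\sqrt{K{\left(p{\left(-6 \right)},-188 \right)} + 39937} = \sqrt{\left(-150 + \left(-2 + 2 \left(-6\right)^{2}\right)^{2} - 188 \left(-2 + 2 \left(-6\right)^{2}\right)\right) + 39937} = \sqrt{\left(-150 + \left(-2 + 2 \cdot 36\right)^{2} - 188 \left(-2 + 2 \cdot 36\right)\right) + 39937} = \sqrt{\left(-150 + \left(-2 + 72\right)^{2} - 188 \left(-2 + 72\right)\right) + 39937} = \sqrt{\left(-150 + 70^{2} - 13160\right) + 39937} = \sqrt{\left(-150 + 4900 - 13160\right) + 39937} = \sqrt{-8410 + 39937} = \sqrt{31527} = 3 \sqrt{3503}$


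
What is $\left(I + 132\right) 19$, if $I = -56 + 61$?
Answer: $2603$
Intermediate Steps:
$I = 5$
$\left(I + 132\right) 19 = \left(5 + 132\right) 19 = 137 \cdot 19 = 2603$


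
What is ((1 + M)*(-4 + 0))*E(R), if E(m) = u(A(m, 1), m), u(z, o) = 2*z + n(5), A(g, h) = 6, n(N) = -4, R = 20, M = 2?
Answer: -96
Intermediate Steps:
u(z, o) = -4 + 2*z (u(z, o) = 2*z - 4 = -4 + 2*z)
E(m) = 8 (E(m) = -4 + 2*6 = -4 + 12 = 8)
((1 + M)*(-4 + 0))*E(R) = ((1 + 2)*(-4 + 0))*8 = (3*(-4))*8 = -12*8 = -96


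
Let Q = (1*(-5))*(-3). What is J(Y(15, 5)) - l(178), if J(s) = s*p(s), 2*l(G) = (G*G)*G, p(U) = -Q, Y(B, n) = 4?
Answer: -2819936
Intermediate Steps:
Q = 15 (Q = -5*(-3) = 15)
p(U) = -15 (p(U) = -1*15 = -15)
l(G) = G³/2 (l(G) = ((G*G)*G)/2 = (G²*G)/2 = G³/2)
J(s) = -15*s (J(s) = s*(-15) = -15*s)
J(Y(15, 5)) - l(178) = -15*4 - 178³/2 = -60 - 5639752/2 = -60 - 1*2819876 = -60 - 2819876 = -2819936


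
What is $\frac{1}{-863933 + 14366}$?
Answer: $- \frac{1}{849567} \approx -1.1771 \cdot 10^{-6}$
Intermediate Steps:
$\frac{1}{-863933 + 14366} = \frac{1}{-849567} = - \frac{1}{849567}$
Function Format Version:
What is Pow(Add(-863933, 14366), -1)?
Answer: Rational(-1, 849567) ≈ -1.1771e-6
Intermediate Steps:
Pow(Add(-863933, 14366), -1) = Pow(-849567, -1) = Rational(-1, 849567)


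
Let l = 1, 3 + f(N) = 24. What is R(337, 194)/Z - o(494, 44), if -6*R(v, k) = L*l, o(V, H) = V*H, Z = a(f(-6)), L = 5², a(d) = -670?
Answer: -17475739/804 ≈ -21736.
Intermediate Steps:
f(N) = 21 (f(N) = -3 + 24 = 21)
L = 25
Z = -670
o(V, H) = H*V
R(v, k) = -25/6
R(337, 194)/Z - o(494, 44) = -25/6/(-670) - 44*494 = -25/6*(-1/670) - 1*21736 = 5/804 - 21736 = -17475739/804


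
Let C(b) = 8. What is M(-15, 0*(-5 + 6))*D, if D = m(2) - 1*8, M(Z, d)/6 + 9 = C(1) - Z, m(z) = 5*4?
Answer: 1008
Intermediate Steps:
m(z) = 20
M(Z, d) = -6 - 6*Z (M(Z, d) = -54 + 6*(8 - Z) = -54 + (48 - 6*Z) = -6 - 6*Z)
D = 12 (D = 20 - 1*8 = 20 - 8 = 12)
M(-15, 0*(-5 + 6))*D = (-6 - 6*(-15))*12 = (-6 + 90)*12 = 84*12 = 1008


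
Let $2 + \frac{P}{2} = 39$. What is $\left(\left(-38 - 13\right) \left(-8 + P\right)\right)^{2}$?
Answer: $11329956$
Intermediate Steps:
$P = 74$ ($P = -4 + 2 \cdot 39 = -4 + 78 = 74$)
$\left(\left(-38 - 13\right) \left(-8 + P\right)\right)^{2} = \left(\left(-38 - 13\right) \left(-8 + 74\right)\right)^{2} = \left(\left(-51\right) 66\right)^{2} = \left(-3366\right)^{2} = 11329956$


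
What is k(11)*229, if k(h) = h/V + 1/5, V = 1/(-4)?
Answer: -50151/5 ≈ -10030.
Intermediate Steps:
V = -¼ ≈ -0.25000
k(h) = ⅕ - 4*h (k(h) = h/(-¼) + 1/5 = h*(-4) + 1*(⅕) = -4*h + ⅕ = ⅕ - 4*h)
k(11)*229 = (⅕ - 4*11)*229 = (⅕ - 44)*229 = -219/5*229 = -50151/5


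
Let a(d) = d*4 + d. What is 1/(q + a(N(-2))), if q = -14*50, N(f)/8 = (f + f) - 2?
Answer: -1/940 ≈ -0.0010638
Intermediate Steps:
N(f) = -16 + 16*f (N(f) = 8*((f + f) - 2) = 8*(2*f - 2) = 8*(-2 + 2*f) = -16 + 16*f)
a(d) = 5*d (a(d) = 4*d + d = 5*d)
q = -700
1/(q + a(N(-2))) = 1/(-700 + 5*(-16 + 16*(-2))) = 1/(-700 + 5*(-16 - 32)) = 1/(-700 + 5*(-48)) = 1/(-700 - 240) = 1/(-940) = -1/940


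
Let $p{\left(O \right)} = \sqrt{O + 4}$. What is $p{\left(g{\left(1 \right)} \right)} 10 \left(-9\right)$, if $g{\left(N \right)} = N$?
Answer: $- 90 \sqrt{5} \approx -201.25$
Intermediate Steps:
$p{\left(O \right)} = \sqrt{4 + O}$
$p{\left(g{\left(1 \right)} \right)} 10 \left(-9\right) = \sqrt{4 + 1} \cdot 10 \left(-9\right) = \sqrt{5} \cdot 10 \left(-9\right) = 10 \sqrt{5} \left(-9\right) = - 90 \sqrt{5}$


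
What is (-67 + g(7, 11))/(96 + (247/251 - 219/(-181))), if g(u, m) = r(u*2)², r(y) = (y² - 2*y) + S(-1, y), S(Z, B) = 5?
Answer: 678330261/2230526 ≈ 304.11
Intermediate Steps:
r(y) = 5 + y² - 2*y (r(y) = (y² - 2*y) + 5 = 5 + y² - 2*y)
g(u, m) = (5 - 4*u + 4*u²)² (g(u, m) = (5 + (u*2)² - 2*u*2)² = (5 + (2*u)² - 4*u)² = (5 + 4*u² - 4*u)² = (5 - 4*u + 4*u²)²)
(-67 + g(7, 11))/(96 + (247/251 - 219/(-181))) = (-67 + (5 - 4*7 + 4*7²)²)/(96 + (247/251 - 219/(-181))) = (-67 + (5 - 28 + 4*49)²)/(96 + (247*(1/251) - 219*(-1/181))) = (-67 + (5 - 28 + 196)²)/(96 + (247/251 + 219/181)) = (-67 + 173²)/(96 + 99676/45431) = (-67 + 29929)/(4461052/45431) = 29862*(45431/4461052) = 678330261/2230526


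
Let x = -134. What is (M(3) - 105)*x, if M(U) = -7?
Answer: 15008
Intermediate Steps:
(M(3) - 105)*x = (-7 - 105)*(-134) = -112*(-134) = 15008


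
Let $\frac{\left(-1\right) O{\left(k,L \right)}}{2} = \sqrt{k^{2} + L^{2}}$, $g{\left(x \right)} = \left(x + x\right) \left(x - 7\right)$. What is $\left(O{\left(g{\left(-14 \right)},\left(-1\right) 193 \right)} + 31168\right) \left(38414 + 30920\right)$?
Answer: $2161002112 - 138668 \sqrt{382993} \approx 2.0752 \cdot 10^{9}$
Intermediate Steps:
$g{\left(x \right)} = 2 x \left(-7 + x\right)$
$O{\left(k,L \right)} = - 2 \sqrt{L^{2} + k^{2}}$ ($O{\left(k,L \right)} = - 2 \sqrt{k^{2} + L^{2}} = - 2 \sqrt{L^{2} + k^{2}}$)
$\left(O{\left(g{\left(-14 \right)},\left(-1\right) 193 \right)} + 31168\right) \left(38414 + 30920\right) = \left(- 2 \sqrt{\left(\left(-1\right) 193\right)^{2} + \left(2 \left(-14\right) \left(-7 - 14\right)\right)^{2}} + 31168\right) \left(38414 + 30920\right) = \left(- 2 \sqrt{\left(-193\right)^{2} + \left(2 \left(-14\right) \left(-21\right)\right)^{2}} + 31168\right) 69334 = \left(- 2 \sqrt{37249 + 588^{2}} + 31168\right) 69334 = \left(- 2 \sqrt{37249 + 345744} + 31168\right) 69334 = \left(- 2 \sqrt{382993} + 31168\right) 69334 = \left(31168 - 2 \sqrt{382993}\right) 69334 = 2161002112 - 138668 \sqrt{382993}$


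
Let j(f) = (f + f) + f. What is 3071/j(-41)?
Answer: -3071/123 ≈ -24.967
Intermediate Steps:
j(f) = 3*f (j(f) = 2*f + f = 3*f)
3071/j(-41) = 3071/((3*(-41))) = 3071/(-123) = 3071*(-1/123) = -3071/123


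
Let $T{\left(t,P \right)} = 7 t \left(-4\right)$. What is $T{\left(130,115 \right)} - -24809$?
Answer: $21169$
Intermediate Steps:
$T{\left(t,P \right)} = - 28 t$
$T{\left(130,115 \right)} - -24809 = \left(-28\right) 130 - -24809 = -3640 + 24809 = 21169$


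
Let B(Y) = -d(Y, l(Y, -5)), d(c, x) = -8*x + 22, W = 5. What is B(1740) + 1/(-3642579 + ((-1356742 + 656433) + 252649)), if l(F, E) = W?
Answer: 73624301/4090239 ≈ 18.000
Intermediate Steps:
l(F, E) = 5
d(c, x) = 22 - 8*x
B(Y) = 18 (B(Y) = -(22 - 8*5) = -(22 - 40) = -1*(-18) = 18)
B(1740) + 1/(-3642579 + ((-1356742 + 656433) + 252649)) = 18 + 1/(-3642579 + ((-1356742 + 656433) + 252649)) = 18 + 1/(-3642579 + (-700309 + 252649)) = 18 + 1/(-3642579 - 447660) = 18 + 1/(-4090239) = 18 - 1/4090239 = 73624301/4090239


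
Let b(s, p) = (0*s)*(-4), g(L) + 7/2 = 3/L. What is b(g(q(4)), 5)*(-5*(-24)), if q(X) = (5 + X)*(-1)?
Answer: 0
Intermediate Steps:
q(X) = -5 - X
g(L) = -7/2 + 3/L
b(s, p) = 0 (b(s, p) = 0*(-4) = 0)
b(g(q(4)), 5)*(-5*(-24)) = 0*(-5*(-24)) = 0*120 = 0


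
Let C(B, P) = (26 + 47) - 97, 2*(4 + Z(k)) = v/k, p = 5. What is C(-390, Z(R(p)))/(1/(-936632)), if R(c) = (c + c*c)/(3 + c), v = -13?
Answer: 22479168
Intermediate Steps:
R(c) = (c + c²)/(3 + c)
Z(k) = -4 - 13/(2*k) (Z(k) = -4 + (-13/k)/2 = -4 - 13/(2*k))
C(B, P) = -24 (C(B, P) = 73 - 97 = -24)
C(-390, Z(R(p)))/(1/(-936632)) = -24/(1/(-936632)) = -24/(-1/936632) = -24*(-936632) = 22479168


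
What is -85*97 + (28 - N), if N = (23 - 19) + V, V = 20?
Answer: -8241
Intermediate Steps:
N = 24 (N = (23 - 19) + 20 = 4 + 20 = 24)
-85*97 + (28 - N) = -85*97 + (28 - 1*24) = -8245 + (28 - 24) = -8245 + 4 = -8241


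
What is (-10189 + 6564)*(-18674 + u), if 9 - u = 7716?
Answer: 95631125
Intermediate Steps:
u = -7707 (u = 9 - 1*7716 = 9 - 7716 = -7707)
(-10189 + 6564)*(-18674 + u) = (-10189 + 6564)*(-18674 - 7707) = -3625*(-26381) = 95631125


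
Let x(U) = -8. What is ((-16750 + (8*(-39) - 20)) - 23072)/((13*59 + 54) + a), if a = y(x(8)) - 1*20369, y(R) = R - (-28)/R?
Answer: 80308/39119 ≈ 2.0529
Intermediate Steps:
y(R) = R + 28/R
a = -40761/2 (a = (-8 + 28/(-8)) - 1*20369 = (-8 + 28*(-⅛)) - 20369 = (-8 - 7/2) - 20369 = -23/2 - 20369 = -40761/2 ≈ -20381.)
((-16750 + (8*(-39) - 20)) - 23072)/((13*59 + 54) + a) = ((-16750 + (8*(-39) - 20)) - 23072)/((13*59 + 54) - 40761/2) = ((-16750 + (-312 - 20)) - 23072)/((767 + 54) - 40761/2) = ((-16750 - 332) - 23072)/(821 - 40761/2) = (-17082 - 23072)/(-39119/2) = -40154*(-2/39119) = 80308/39119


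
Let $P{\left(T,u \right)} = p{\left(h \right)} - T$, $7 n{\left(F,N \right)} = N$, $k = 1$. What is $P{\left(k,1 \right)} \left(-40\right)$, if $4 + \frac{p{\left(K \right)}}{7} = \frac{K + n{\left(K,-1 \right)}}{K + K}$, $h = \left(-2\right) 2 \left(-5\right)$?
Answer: $1021$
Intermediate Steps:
$h = 20$ ($h = \left(-4\right) \left(-5\right) = 20$)
$n{\left(F,N \right)} = \frac{N}{7}$
$p{\left(K \right)} = -28 + \frac{7 \left(- \frac{1}{7} + K\right)}{2 K}$ ($p{\left(K \right)} = -28 + 7 \frac{K + \frac{1}{7} \left(-1\right)}{K + K} = -28 + 7 \frac{K - \frac{1}{7}}{2 K} = -28 + 7 \left(- \frac{1}{7} + K\right) \frac{1}{2 K} = -28 + 7 \frac{- \frac{1}{7} + K}{2 K} = -28 + \frac{7 \left(- \frac{1}{7} + K\right)}{2 K}$)
$P{\left(T,u \right)} = - \frac{981}{40} - T$ ($P{\left(T,u \right)} = \frac{-1 - 980}{2 \cdot 20} - T = \frac{1}{2} \cdot \frac{1}{20} \left(-1 - 980\right) - T = \frac{1}{2} \cdot \frac{1}{20} \left(-981\right) - T = - \frac{981}{40} - T$)
$P{\left(k,1 \right)} \left(-40\right) = \left(- \frac{981}{40} - 1\right) \left(-40\right) = \left(- \frac{1021}{40}\right) \left(-40\right) = 1021$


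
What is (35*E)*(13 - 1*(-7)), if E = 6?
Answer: 4200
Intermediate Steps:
(35*E)*(13 - 1*(-7)) = (35*6)*(13 - 1*(-7)) = 210*(13 + 7) = 210*20 = 4200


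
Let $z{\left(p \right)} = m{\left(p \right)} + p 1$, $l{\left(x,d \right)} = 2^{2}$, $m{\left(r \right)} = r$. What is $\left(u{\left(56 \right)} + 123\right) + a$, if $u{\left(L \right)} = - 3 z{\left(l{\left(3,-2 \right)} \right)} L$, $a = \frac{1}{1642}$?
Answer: $- \frac{2004881}{1642} \approx -1221.0$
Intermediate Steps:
$l{\left(x,d \right)} = 4$
$z{\left(p \right)} = 2 p$ ($z{\left(p \right)} = p + p 1 = p + p = 2 p$)
$a = \frac{1}{1642} \approx 0.00060901$
$u{\left(L \right)} = - 24 L$ ($u{\left(L \right)} = - 3 \cdot 2 \cdot 4 L = \left(-3\right) 8 L = - 24 L$)
$\left(u{\left(56 \right)} + 123\right) + a = \left(\left(-24\right) 56 + 123\right) + \frac{1}{1642} = \left(-1344 + 123\right) + \frac{1}{1642} = -1221 + \frac{1}{1642} = - \frac{2004881}{1642}$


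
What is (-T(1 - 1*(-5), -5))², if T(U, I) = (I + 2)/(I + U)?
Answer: 9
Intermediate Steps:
T(U, I) = (2 + I)/(I + U)
(-T(1 - 1*(-5), -5))² = (-(2 - 5)/(-5 + (1 - 1*(-5))))² = (-(-3)/(-5 + (1 + 5)))² = (-(-3)/(-5 + 6))² = (-(-3)/1)² = (-(-3))² = (-1*(-3))² = 3² = 9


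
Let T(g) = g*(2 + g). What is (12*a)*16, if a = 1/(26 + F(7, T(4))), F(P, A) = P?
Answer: 64/11 ≈ 5.8182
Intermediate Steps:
a = 1/33 (a = 1/(26 + 7) = 1/33 ≈ 0.030303)
(12*a)*16 = (12*(1/33))*16 = (4/11)*16 = 64/11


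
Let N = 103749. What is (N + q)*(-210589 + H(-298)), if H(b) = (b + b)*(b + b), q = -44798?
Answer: 8525906277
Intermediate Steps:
H(b) = 4*b**2 (H(b) = (2*b)*(2*b) = 4*b**2)
(N + q)*(-210589 + H(-298)) = (103749 - 44798)*(-210589 + 4*(-298)**2) = 58951*(-210589 + 4*88804) = 58951*(-210589 + 355216) = 58951*144627 = 8525906277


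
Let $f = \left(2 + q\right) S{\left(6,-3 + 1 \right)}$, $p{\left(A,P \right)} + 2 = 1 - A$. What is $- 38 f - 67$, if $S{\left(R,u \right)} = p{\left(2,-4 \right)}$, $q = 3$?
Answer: $503$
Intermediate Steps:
$p{\left(A,P \right)} = -1 - A$ ($p{\left(A,P \right)} = -2 - \left(-1 + A\right) = -1 - A$)
$S{\left(R,u \right)} = -3$ ($S{\left(R,u \right)} = -1 - 2 = -3$)
$f = -15$ ($f = \left(2 + 3\right) \left(-3\right) = 5 \left(-3\right) = -15$)
$- 38 f - 67 = \left(-38\right) \left(-15\right) - 67 = 570 - 67 = 503$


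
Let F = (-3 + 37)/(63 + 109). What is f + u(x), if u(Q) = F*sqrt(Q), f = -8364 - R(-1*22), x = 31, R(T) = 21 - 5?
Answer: -8380 + 17*sqrt(31)/86 ≈ -8378.9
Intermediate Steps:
R(T) = 16
F = 17/86 (F = 34/172 = 34*(1/172) = 17/86 ≈ 0.19767)
f = -8380 (f = -8364 - 1*16 = -8364 - 16 = -8380)
u(Q) = 17*sqrt(Q)/86
f + u(x) = -8380 + 17*sqrt(31)/86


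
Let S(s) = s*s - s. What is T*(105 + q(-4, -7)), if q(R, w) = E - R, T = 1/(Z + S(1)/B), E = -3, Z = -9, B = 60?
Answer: -106/9 ≈ -11.778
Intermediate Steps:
S(s) = s**2 - s
T = -1/9 (T = 1/(-9 + (1*(-1 + 1))/60) = 1/(-9 + (1*0)*(1/60)) = 1/(-9 + 0*(1/60)) = 1/(-9 + 0) = 1/(-9) = -1/9 ≈ -0.11111)
q(R, w) = -3 - R
T*(105 + q(-4, -7)) = -(105 + (-3 - 1*(-4)))/9 = -(105 + (-3 + 4))/9 = -(105 + 1)/9 = -1/9*106 = -106/9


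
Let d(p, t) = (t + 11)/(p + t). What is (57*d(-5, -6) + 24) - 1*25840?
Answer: -284261/11 ≈ -25842.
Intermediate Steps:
d(p, t) = (11 + t)/(p + t)
(57*d(-5, -6) + 24) - 1*25840 = (57*((11 - 6)/(-5 - 6)) + 24) - 1*25840 = (57*(5/(-11)) + 24) - 25840 = (57*(-1/11*5) + 24) - 25840 = (57*(-5/11) + 24) - 25840 = (-285/11 + 24) - 25840 = -21/11 - 25840 = -284261/11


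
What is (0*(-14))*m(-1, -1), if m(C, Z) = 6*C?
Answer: 0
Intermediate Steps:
(0*(-14))*m(-1, -1) = (0*(-14))*(6*(-1)) = 0*(-6) = 0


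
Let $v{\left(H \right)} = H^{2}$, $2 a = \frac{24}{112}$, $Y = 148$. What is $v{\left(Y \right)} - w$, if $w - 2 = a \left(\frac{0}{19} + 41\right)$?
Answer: $\frac{613133}{28} \approx 21898.0$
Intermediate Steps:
$a = \frac{3}{28}$ ($a = \frac{24 \cdot \frac{1}{112}}{2} = \frac{1}{2} \cdot \frac{3}{14} = \frac{3}{28} \approx 0.10714$)
$w = \frac{179}{28}$ ($w = 2 + \frac{3 \left(\frac{0}{19} + 41\right)}{28} = 2 + \frac{3 \left(0 \cdot \frac{1}{19} + 41\right)}{28} = 2 + \frac{3 \left(0 + 41\right)}{28} = 2 + \frac{3}{28} \cdot 41 = 2 + \frac{123}{28} = \frac{179}{28} \approx 6.3929$)
$v{\left(Y \right)} - w = 148^{2} - \frac{179}{28} = 21904 - \frac{179}{28} = \frac{613133}{28}$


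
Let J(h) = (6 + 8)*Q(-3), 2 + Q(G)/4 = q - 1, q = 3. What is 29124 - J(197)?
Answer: 29124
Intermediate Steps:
Q(G) = 0 (Q(G) = -8 + 4*(3 - 1) = -8 + 4*2 = -8 + 8 = 0)
J(h) = 0 (J(h) = (6 + 8)*0 = 14*0 = 0)
29124 - J(197) = 29124 - 1*0 = 29124 + 0 = 29124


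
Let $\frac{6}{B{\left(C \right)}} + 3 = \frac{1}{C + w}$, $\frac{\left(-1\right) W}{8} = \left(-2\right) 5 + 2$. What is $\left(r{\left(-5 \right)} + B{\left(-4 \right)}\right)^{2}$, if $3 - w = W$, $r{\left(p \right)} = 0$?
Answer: $\frac{38025}{9604} \approx 3.9593$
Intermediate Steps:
$W = 64$ ($W = - 8 \left(\left(-2\right) 5 + 2\right) = - 8 \left(-10 + 2\right) = \left(-8\right) \left(-8\right) = 64$)
$w = -61$ ($w = 3 - 64 = -61$)
$B{\left(C \right)} = \frac{6}{-3 + \frac{1}{-61 + C}}$ ($B{\left(C \right)} = \frac{6}{-3 + \frac{1}{C - 61}} = \frac{6}{-3 + \frac{1}{-61 + C}}$)
$\left(r{\left(-5 \right)} + B{\left(-4 \right)}\right)^{2} = \left(0 + \frac{6 \left(61 - -4\right)}{-184 + 3 \left(-4\right)}\right)^{2} = \left(0 + \frac{6 \left(61 + 4\right)}{-184 - 12}\right)^{2} = \left(0 + 6 \frac{1}{-196} \cdot 65\right)^{2} = \left(0 + 6 \left(- \frac{1}{196}\right) 65\right)^{2} = \left(0 - \frac{195}{98}\right)^{2} = \left(- \frac{195}{98}\right)^{2} = \frac{38025}{9604}$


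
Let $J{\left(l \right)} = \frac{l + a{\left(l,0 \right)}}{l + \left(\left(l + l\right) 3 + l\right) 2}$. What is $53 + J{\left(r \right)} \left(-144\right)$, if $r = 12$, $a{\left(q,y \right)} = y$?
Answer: $\frac{217}{5} \approx 43.4$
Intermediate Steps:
$J{\left(l \right)} = \frac{1}{15}$ ($J{\left(l \right)} = \frac{l + 0}{l + \left(\left(l + l\right) 3 + l\right) 2} = \frac{l}{l + \left(2 l 3 + l\right) 2} = \frac{l}{l + \left(6 l + l\right) 2} = \frac{l}{l + 7 l 2} = \frac{l}{l + 14 l} = \frac{l}{15 l} = l \frac{1}{15 l} = \frac{1}{15}$)
$53 + J{\left(r \right)} \left(-144\right) = 53 + \frac{1}{15} \left(-144\right) = 53 - \frac{48}{5} = \frac{217}{5}$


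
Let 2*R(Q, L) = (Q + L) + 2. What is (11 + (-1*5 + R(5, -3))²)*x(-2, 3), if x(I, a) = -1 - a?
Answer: -80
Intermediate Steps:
R(Q, L) = 1 + L/2 + Q/2 (R(Q, L) = ((Q + L) + 2)/2 = ((L + Q) + 2)/2 = (2 + L + Q)/2 = 1 + L/2 + Q/2)
(11 + (-1*5 + R(5, -3))²)*x(-2, 3) = (11 + (-1*5 + (1 + (½)*(-3) + (½)*5))²)*(-1 - 1*3) = (11 + (-5 + (1 - 3/2 + 5/2))²)*(-1 - 3) = (11 + (-5 + 2)²)*(-4) = (11 + (-3)²)*(-4) = (11 + 9)*(-4) = 20*(-4) = -80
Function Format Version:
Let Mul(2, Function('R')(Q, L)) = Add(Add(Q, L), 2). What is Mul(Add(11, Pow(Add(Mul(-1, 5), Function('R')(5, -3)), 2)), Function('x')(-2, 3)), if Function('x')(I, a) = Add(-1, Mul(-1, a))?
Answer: -80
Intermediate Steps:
Function('R')(Q, L) = Add(1, Mul(Rational(1, 2), L), Mul(Rational(1, 2), Q)) (Function('R')(Q, L) = Mul(Rational(1, 2), Add(Add(Q, L), 2)) = Mul(Rational(1, 2), Add(Add(L, Q), 2)) = Mul(Rational(1, 2), Add(2, L, Q)) = Add(1, Mul(Rational(1, 2), L), Mul(Rational(1, 2), Q)))
Mul(Add(11, Pow(Add(Mul(-1, 5), Function('R')(5, -3)), 2)), Function('x')(-2, 3)) = Mul(Add(11, Pow(Add(Mul(-1, 5), Add(1, Mul(Rational(1, 2), -3), Mul(Rational(1, 2), 5))), 2)), Add(-1, Mul(-1, 3))) = Mul(Add(11, Pow(Add(-5, Add(1, Rational(-3, 2), Rational(5, 2))), 2)), Add(-1, -3)) = Mul(Add(11, Pow(Add(-5, 2), 2)), -4) = Mul(Add(11, Pow(-3, 2)), -4) = Mul(Add(11, 9), -4) = Mul(20, -4) = -80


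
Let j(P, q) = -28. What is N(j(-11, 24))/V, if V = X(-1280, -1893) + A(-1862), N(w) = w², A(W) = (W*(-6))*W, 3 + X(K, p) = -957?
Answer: -98/2600403 ≈ -3.7686e-5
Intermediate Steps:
X(K, p) = -960 (X(K, p) = -3 - 957 = -960)
A(W) = -6*W² (A(W) = (-6*W)*W = -6*W²)
V = -20803224 (V = -960 - 6*(-1862)² = -960 - 6*3467044 = -960 - 20802264 = -20803224)
N(j(-11, 24))/V = (-28)²/(-20803224) = 784*(-1/20803224) = -98/2600403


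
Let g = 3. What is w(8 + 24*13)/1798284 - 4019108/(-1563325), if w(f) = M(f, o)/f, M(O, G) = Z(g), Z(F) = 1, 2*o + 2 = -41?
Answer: 462559847395673/179923349395200 ≈ 2.5709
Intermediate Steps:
o = -43/2 (o = -1 + (½)*(-41) = -1 - 41/2 = -43/2 ≈ -21.500)
M(O, G) = 1
w(f) = 1/f
w(8 + 24*13)/1798284 - 4019108/(-1563325) = 1/((8 + 24*13)*1798284) - 4019108/(-1563325) = (1/1798284)/(8 + 312) - 4019108*(-1/1563325) = (1/1798284)/320 + 4019108/1563325 = (1/320)*(1/1798284) + 4019108/1563325 = 1/575450880 + 4019108/1563325 = 462559847395673/179923349395200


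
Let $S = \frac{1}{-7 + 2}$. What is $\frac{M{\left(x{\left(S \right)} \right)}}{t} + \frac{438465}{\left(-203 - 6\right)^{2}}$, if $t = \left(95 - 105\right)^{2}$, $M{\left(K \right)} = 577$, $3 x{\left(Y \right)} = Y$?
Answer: $\frac{69050437}{4368100} \approx 15.808$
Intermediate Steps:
$S = - \frac{1}{5}$ ($S = \frac{1}{-5} = - \frac{1}{5} \approx -0.2$)
$x{\left(Y \right)} = \frac{Y}{3}$
$t = 100$ ($t = \left(-10\right)^{2} = 100$)
$\frac{M{\left(x{\left(S \right)} \right)}}{t} + \frac{438465}{\left(-203 - 6\right)^{2}} = \frac{577}{100} + \frac{438465}{\left(-203 - 6\right)^{2}} = 577 \cdot \frac{1}{100} + \frac{438465}{\left(-209\right)^{2}} = \frac{577}{100} + \frac{438465}{43681} = \frac{69050437}{4368100}$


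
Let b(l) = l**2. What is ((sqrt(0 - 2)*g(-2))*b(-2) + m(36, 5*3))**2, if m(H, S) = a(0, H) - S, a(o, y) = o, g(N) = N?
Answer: 97 + 240*I*sqrt(2) ≈ 97.0 + 339.41*I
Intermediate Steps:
m(H, S) = -S (m(H, S) = 0 - S = -S)
((sqrt(0 - 2)*g(-2))*b(-2) + m(36, 5*3))**2 = ((sqrt(0 - 2)*(-2))*(-2)**2 - 5*3)**2 = ((sqrt(-2)*(-2))*4 - 1*15)**2 = (((I*sqrt(2))*(-2))*4 - 15)**2 = (-2*I*sqrt(2)*4 - 15)**2 = (-8*I*sqrt(2) - 15)**2 = (-15 - 8*I*sqrt(2))**2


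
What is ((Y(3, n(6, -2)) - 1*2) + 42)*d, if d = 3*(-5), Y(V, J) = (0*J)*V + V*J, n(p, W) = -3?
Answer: -465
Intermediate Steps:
Y(V, J) = J*V (Y(V, J) = 0*V + J*V = 0 + J*V = J*V)
d = -15
((Y(3, n(6, -2)) - 1*2) + 42)*d = ((-3*3 - 1*2) + 42)*(-15) = ((-9 - 2) + 42)*(-15) = (-11 + 42)*(-15) = 31*(-15) = -465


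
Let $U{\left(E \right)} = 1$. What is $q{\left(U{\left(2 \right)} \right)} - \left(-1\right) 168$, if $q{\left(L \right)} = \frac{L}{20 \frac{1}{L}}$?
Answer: $\frac{3361}{20} \approx 168.05$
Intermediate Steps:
$q{\left(L \right)} = \frac{L^{2}}{20}$ ($q{\left(L \right)} = L \frac{L}{20} = \frac{L^{2}}{20}$)
$q{\left(U{\left(2 \right)} \right)} - \left(-1\right) 168 = \frac{1^{2}}{20} - \left(-1\right) 168 = \frac{1}{20} \cdot 1 - -168 = \frac{1}{20} + 168 = \frac{3361}{20}$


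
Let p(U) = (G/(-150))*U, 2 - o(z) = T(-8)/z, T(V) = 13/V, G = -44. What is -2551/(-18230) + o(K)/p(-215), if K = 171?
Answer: 424934413/3931992240 ≈ 0.10807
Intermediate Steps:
o(z) = 2 + 13/(8*z) (o(z) = 2 - 13/(-8)/z = 2 - 13*(-1/8)/z = 2 - (-13)/(8*z) = 2 + 13/(8*z))
p(U) = 22*U/75 (p(U) = (-44/(-150))*U = (-44*(-1/150))*U = 22*U/75)
-2551/(-18230) + o(K)/p(-215) = -2551/(-18230) + (2 + (13/8)/171)/(((22/75)*(-215))) = -2551*(-1/18230) + (2 + (13/8)*(1/171))/(-946/15) = 2551/18230 + (2 + 13/1368)*(-15/946) = 2551/18230 + (2749/1368)*(-15/946) = 2551/18230 - 13745/431376 = 424934413/3931992240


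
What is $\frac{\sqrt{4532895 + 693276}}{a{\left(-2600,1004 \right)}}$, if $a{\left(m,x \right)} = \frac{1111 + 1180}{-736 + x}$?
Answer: $\frac{268 \sqrt{5226171}}{2291} \approx 267.42$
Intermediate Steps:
$a{\left(m,x \right)} = \frac{2291}{-736 + x}$
$\frac{\sqrt{4532895 + 693276}}{a{\left(-2600,1004 \right)}} = \frac{\sqrt{4532895 + 693276}}{2291 \frac{1}{-736 + 1004}} = \frac{\sqrt{5226171}}{2291 \cdot \frac{1}{268}} = \frac{\sqrt{5226171}}{\frac{2291}{268}} = \sqrt{5226171} \cdot \frac{268}{2291} = \frac{268 \sqrt{5226171}}{2291}$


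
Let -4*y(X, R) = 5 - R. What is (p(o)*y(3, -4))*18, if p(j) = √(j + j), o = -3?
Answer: -81*I*√6/2 ≈ -99.204*I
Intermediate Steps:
y(X, R) = -5/4 + R/4 (y(X, R) = -(5 - R)/4 = -5/4 + R/4)
p(j) = √2*√j (p(j) = √(2*j) = √2*√j)
(p(o)*y(3, -4))*18 = ((√2*√(-3))*(-5/4 + (¼)*(-4)))*18 = ((√2*(I*√3))*(-5/4 - 1))*18 = ((I*√6)*(-9/4))*18 = -9*I*√6/4*18 = -81*I*√6/2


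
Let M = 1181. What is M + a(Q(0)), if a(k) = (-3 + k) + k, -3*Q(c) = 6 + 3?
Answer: 1172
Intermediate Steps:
Q(c) = -3 (Q(c) = -(6 + 3)/3 = -⅓*9 = -3)
a(k) = -3 + 2*k
M + a(Q(0)) = 1181 + (-3 + 2*(-3)) = 1181 + (-3 - 6) = 1181 - 9 = 1172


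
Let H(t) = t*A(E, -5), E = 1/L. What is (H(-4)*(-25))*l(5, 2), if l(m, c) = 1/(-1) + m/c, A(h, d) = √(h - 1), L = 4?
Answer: 75*I*√3 ≈ 129.9*I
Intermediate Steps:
E = ¼ (E = 1/4 = ¼ ≈ 0.25000)
A(h, d) = √(-1 + h)
l(m, c) = -1 + m/c (l(m, c) = 1*(-1) + m/c = -1 + m/c)
H(t) = I*t*√3/2 (H(t) = t*√(-1 + ¼) = t*√(-¾) = t*(I*√3/2) = I*t*√3/2)
(H(-4)*(-25))*l(5, 2) = (((½)*I*(-4)*√3)*(-25))*((5 - 1*2)/2) = (-2*I*√3*(-25))*((5 - 2)/2) = (50*I*√3)*((½)*3) = (50*I*√3)*(3/2) = 75*I*√3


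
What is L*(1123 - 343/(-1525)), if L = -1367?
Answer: -2341558906/1525 ≈ -1.5354e+6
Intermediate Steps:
L*(1123 - 343/(-1525)) = -1367*(1123 - 343/(-1525)) = -1367*(1123 - 343*(-1/1525)) = -1367*(1123 + 343/1525) = -1367*1712918/1525 = -2341558906/1525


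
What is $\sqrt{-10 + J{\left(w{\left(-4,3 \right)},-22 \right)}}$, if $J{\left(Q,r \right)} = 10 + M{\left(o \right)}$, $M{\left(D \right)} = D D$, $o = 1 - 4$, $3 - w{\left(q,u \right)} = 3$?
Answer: $3$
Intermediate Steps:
$w{\left(q,u \right)} = 0$ ($w{\left(q,u \right)} = 3 - 3 = 0$)
$o = -3$
$M{\left(D \right)} = D^{2}$
$J{\left(Q,r \right)} = 19$ ($J{\left(Q,r \right)} = 10 + \left(-3\right)^{2} = 10 + 9 = 19$)
$\sqrt{-10 + J{\left(w{\left(-4,3 \right)},-22 \right)}} = \sqrt{-10 + 19} = \sqrt{9} = 3$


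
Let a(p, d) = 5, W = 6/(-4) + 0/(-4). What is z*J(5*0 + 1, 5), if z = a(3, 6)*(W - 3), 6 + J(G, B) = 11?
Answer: -225/2 ≈ -112.50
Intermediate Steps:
W = -3/2 (W = 6*(-¼) + 0*(-¼) = -3/2 + 0 = -3/2 ≈ -1.5000)
J(G, B) = 5 (J(G, B) = -6 + 11 = 5)
z = -45/2 (z = 5*(-3/2 - 3) = 5*(-9/2) = -45/2 ≈ -22.500)
z*J(5*0 + 1, 5) = -45/2*5 = -225/2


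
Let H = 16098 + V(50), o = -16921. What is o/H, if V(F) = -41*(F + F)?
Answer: -16921/11998 ≈ -1.4103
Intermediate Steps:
V(F) = -82*F
H = 11998 (H = 16098 - 82*50 = 16098 - 4100 = 11998)
o/H = -16921/11998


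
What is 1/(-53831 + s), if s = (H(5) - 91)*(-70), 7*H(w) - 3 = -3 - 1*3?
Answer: -1/47431 ≈ -2.1083e-5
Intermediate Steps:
H(w) = -3/7 (H(w) = 3/7 + (-3 - 1*3)/7 = 3/7 + (-3 - 3)/7 = 3/7 + (1/7)*(-6) = 3/7 - 6/7 = -3/7)
s = 6400 (s = (-3/7 - 91)*(-70) = -640/7*(-70) = 6400)
1/(-53831 + s) = 1/(-53831 + 6400) = 1/(-47431) = -1/47431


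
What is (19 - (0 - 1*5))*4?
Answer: 96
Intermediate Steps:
(19 - (0 - 1*5))*4 = (19 - (0 - 5))*4 = (19 - 1*(-5))*4 = (19 + 5)*4 = 24*4 = 96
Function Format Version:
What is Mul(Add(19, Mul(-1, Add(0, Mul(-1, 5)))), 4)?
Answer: 96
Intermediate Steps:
Mul(Add(19, Mul(-1, Add(0, Mul(-1, 5)))), 4) = Mul(Add(19, Mul(-1, Add(0, -5))), 4) = Mul(Add(19, Mul(-1, -5)), 4) = Mul(Add(19, 5), 4) = Mul(24, 4) = 96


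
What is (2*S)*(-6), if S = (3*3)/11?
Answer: -108/11 ≈ -9.8182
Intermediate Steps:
S = 9/11 (S = 9*(1/11) = 9/11 ≈ 0.81818)
(2*S)*(-6) = (2*(9/11))*(-6) = (18/11)*(-6) = -108/11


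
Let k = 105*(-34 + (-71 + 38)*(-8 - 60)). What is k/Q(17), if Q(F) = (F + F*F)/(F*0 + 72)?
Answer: 54600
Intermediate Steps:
Q(F) = F/72 + F²/72 (Q(F) = (F + F²)/(0 + 72) = (F + F²)/72 = (F + F²)*(1/72) = F/72 + F²/72)
k = 232050 (k = 105*(-34 - 33*(-68)) = 105*(-34 + 2244) = 105*2210 = 232050)
k/Q(17) = 232050/(((1/72)*17*(1 + 17))) = 232050/(((1/72)*17*18)) = 232050/(17/4) = 232050*(4/17) = 54600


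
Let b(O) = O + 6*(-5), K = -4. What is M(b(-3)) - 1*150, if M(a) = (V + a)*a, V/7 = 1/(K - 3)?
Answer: 972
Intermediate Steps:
V = -1 (V = 7/(-4 - 3) = 7/(-7) = 7*(-1/7) = -1)
b(O) = -30 + O (b(O) = O - 30 = -30 + O)
M(a) = a*(-1 + a) (M(a) = (-1 + a)*a = a*(-1 + a))
M(b(-3)) - 1*150 = (-30 - 3)*(-1 + (-30 - 3)) - 1*150 = -33*(-1 - 33) - 150 = -33*(-34) - 150 = 1122 - 150 = 972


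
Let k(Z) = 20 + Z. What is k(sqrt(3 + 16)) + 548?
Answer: 568 + sqrt(19) ≈ 572.36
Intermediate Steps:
k(sqrt(3 + 16)) + 548 = (20 + sqrt(3 + 16)) + 548 = (20 + sqrt(19)) + 548 = 568 + sqrt(19)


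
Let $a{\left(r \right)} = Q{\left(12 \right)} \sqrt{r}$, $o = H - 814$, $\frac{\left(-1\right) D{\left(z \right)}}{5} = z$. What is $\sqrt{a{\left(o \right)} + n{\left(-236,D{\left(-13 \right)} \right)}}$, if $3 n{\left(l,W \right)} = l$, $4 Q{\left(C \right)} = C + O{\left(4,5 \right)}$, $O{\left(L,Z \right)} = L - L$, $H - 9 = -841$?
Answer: $\frac{\sqrt{-708 + 27 i \sqrt{1646}}}{3} \approx 5.7557 + 10.573 i$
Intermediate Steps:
$H = -832$ ($H = 9 - 841 = -832$)
$D{\left(z \right)} = - 5 z$
$O{\left(L,Z \right)} = 0$
$o = -1646$ ($o = -832 - 814 = -1646$)
$Q{\left(C \right)} = \frac{C}{4}$ ($Q{\left(C \right)} = \frac{C + 0}{4} = \frac{C}{4}$)
$a{\left(r \right)} = 3 \sqrt{r}$ ($a{\left(r \right)} = \frac{1}{4} \cdot 12 \sqrt{r} = 3 \sqrt{r}$)
$n{\left(l,W \right)} = \frac{l}{3}$
$\sqrt{a{\left(o \right)} + n{\left(-236,D{\left(-13 \right)} \right)}} = \sqrt{3 \sqrt{-1646} + \frac{1}{3} \left(-236\right)} = \sqrt{3 i \sqrt{1646} - \frac{236}{3}} = \sqrt{- \frac{236}{3} + 3 i \sqrt{1646}}$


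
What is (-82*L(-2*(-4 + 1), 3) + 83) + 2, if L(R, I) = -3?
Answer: 331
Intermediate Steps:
(-82*L(-2*(-4 + 1), 3) + 83) + 2 = (-82*(-3) + 83) + 2 = (246 + 83) + 2 = 329 + 2 = 331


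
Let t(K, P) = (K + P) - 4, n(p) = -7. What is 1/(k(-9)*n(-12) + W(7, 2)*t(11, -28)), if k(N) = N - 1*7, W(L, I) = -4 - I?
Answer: 1/238 ≈ 0.0042017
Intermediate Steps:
k(N) = -7 + N (k(N) = N - 7 = -7 + N)
t(K, P) = -4 + K + P
1/(k(-9)*n(-12) + W(7, 2)*t(11, -28)) = 1/((-7 - 9)*(-7) + (-4 - 1*2)*(-4 + 11 - 28)) = 1/(-16*(-7) + (-4 - 2)*(-21)) = 1/(112 - 6*(-21)) = 1/(112 + 126) = 1/238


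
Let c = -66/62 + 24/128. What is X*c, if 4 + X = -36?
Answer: 2175/62 ≈ 35.081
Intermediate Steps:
X = -40 (X = -4 - 36 = -40)
c = -435/496 (c = -66*1/62 + 24*(1/128) = -33/31 + 3/16 = -435/496 ≈ -0.87702)
X*c = -40*(-435/496) = 2175/62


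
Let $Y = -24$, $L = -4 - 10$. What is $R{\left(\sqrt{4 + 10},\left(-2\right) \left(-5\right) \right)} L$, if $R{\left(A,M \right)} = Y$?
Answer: $336$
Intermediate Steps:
$L = -14$ ($L = -4 - 10 = -14$)
$R{\left(A,M \right)} = -24$
$R{\left(\sqrt{4 + 10},\left(-2\right) \left(-5\right) \right)} L = \left(-24\right) \left(-14\right) = 336$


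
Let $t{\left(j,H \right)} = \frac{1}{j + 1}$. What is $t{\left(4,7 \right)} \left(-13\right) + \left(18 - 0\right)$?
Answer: $\frac{77}{5} \approx 15.4$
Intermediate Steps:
$t{\left(j,H \right)} = \frac{1}{1 + j}$
$t{\left(4,7 \right)} \left(-13\right) + \left(18 - 0\right) = \frac{1}{1 + 4} \left(-13\right) + \left(18 - 0\right) = \frac{1}{5} \left(-13\right) + \left(18 + 0\right) = \frac{1}{5} \left(-13\right) + 18 = - \frac{13}{5} + 18 = \frac{77}{5}$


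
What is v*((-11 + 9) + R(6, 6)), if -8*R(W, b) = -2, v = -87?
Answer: 609/4 ≈ 152.25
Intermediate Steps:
R(W, b) = ¼ (R(W, b) = -⅛*(-2) = ¼)
v*((-11 + 9) + R(6, 6)) = -87*((-11 + 9) + ¼) = -87*(-2 + ¼) = -87*(-7/4) = 609/4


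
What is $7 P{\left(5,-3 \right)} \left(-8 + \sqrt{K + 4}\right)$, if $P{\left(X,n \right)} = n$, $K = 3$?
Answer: $168 - 21 \sqrt{7} \approx 112.44$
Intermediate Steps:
$7 P{\left(5,-3 \right)} \left(-8 + \sqrt{K + 4}\right) = 7 \left(-3\right) \left(-8 + \sqrt{3 + 4}\right) = - 21 \left(-8 + \sqrt{7}\right) = 168 - 21 \sqrt{7}$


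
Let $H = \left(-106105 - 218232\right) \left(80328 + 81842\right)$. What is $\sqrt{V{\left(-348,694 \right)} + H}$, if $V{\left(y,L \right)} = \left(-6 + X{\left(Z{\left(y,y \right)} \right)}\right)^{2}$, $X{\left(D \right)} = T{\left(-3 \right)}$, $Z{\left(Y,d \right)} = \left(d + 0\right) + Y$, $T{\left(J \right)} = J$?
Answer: $i \sqrt{52597731209} \approx 2.2934 \cdot 10^{5} i$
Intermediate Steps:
$Z{\left(Y,d \right)} = Y + d$ ($Z{\left(Y,d \right)} = d + Y = Y + d$)
$X{\left(D \right)} = -3$
$V{\left(y,L \right)} = 81$ ($V{\left(y,L \right)} = \left(-6 - 3\right)^{2} = \left(-9\right)^{2} = 81$)
$H = -52597731290$ ($H = \left(-324337\right) 162170 = -52597731290$)
$\sqrt{V{\left(-348,694 \right)} + H} = \sqrt{81 - 52597731290} = \sqrt{-52597731209} = i \sqrt{52597731209}$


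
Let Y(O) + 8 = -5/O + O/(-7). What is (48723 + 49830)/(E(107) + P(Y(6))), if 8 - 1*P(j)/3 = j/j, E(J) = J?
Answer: 98553/128 ≈ 769.95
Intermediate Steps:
Y(O) = -8 - 5/O - O/7 (Y(O) = -8 + (-5/O + O/(-7)) = -8 + (-5/O + O*(-⅐)) = -8 + (-5/O - O/7) = -8 - 5/O - O/7)
P(j) = 21 (P(j) = 24 - 3*j/j = 24 - 3*1 = 24 - 3 = 21)
(48723 + 49830)/(E(107) + P(Y(6))) = (48723 + 49830)/(107 + 21) = 98553/128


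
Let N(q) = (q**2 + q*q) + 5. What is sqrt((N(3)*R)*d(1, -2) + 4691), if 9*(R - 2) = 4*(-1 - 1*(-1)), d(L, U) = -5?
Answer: sqrt(4461) ≈ 66.791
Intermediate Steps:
N(q) = 5 + 2*q**2 (N(q) = (q**2 + q**2) + 5 = 2*q**2 + 5 = 5 + 2*q**2)
R = 2 (R = 2 + (4*(-1 - 1*(-1)))/9 = 2 + (4*(-1 + 1))/9 = 2 + (4*0)/9 = 2 + (1/9)*0 = 2 + 0 = 2)
sqrt((N(3)*R)*d(1, -2) + 4691) = sqrt(((5 + 2*3**2)*2)*(-5) + 4691) = sqrt(((5 + 2*9)*2)*(-5) + 4691) = sqrt(((5 + 18)*2)*(-5) + 4691) = sqrt((23*2)*(-5) + 4691) = sqrt(46*(-5) + 4691) = sqrt(-230 + 4691) = sqrt(4461)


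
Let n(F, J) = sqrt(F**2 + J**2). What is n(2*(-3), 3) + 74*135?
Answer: 9990 + 3*sqrt(5) ≈ 9996.7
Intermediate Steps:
n(2*(-3), 3) + 74*135 = sqrt((2*(-3))**2 + 3**2) + 74*135 = sqrt((-6)**2 + 9) + 9990 = sqrt(36 + 9) + 9990 = sqrt(45) + 9990 = 3*sqrt(5) + 9990 = 9990 + 3*sqrt(5)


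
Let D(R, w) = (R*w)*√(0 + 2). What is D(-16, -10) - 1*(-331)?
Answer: 331 + 160*√2 ≈ 557.27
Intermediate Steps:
D(R, w) = R*w*√2 (D(R, w) = (R*w)*√2 = R*w*√2)
D(-16, -10) - 1*(-331) = -16*(-10)*√2 - 1*(-331) = 160*√2 + 331 = 331 + 160*√2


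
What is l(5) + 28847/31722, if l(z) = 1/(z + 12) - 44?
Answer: -1365055/31722 ≈ -43.032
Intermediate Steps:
l(z) = -44 + 1/(12 + z) (l(z) = 1/(12 + z) - 44 = -44 + 1/(12 + z))
l(5) + 28847/31722 = (-527 - 44*5)/(12 + 5) + 28847/31722 = (-527 - 220)/17 + 28847*(1/31722) = (1/17)*(-747) + 28847/31722 = -747/17 + 28847/31722 = -1365055/31722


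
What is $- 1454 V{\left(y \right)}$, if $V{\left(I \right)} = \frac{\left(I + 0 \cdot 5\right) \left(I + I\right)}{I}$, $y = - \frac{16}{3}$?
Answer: $\frac{46528}{3} \approx 15509.0$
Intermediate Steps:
$y = - \frac{16}{3}$ ($y = \left(-16\right) \frac{1}{3} = - \frac{16}{3} \approx -5.3333$)
$V{\left(I \right)} = 2 I$ ($V{\left(I \right)} = \frac{\left(I + 0\right) 2 I}{I} = \frac{I 2 I}{I} = \frac{2 I^{2}}{I} = 2 I$)
$- 1454 V{\left(y \right)} = - 1454 \cdot 2 \left(- \frac{16}{3}\right) = \left(-1454\right) \left(- \frac{32}{3}\right) = \frac{46528}{3}$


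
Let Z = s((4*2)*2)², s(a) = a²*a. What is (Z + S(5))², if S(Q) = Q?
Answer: 281475144482841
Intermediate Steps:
s(a) = a³
Z = 16777216 (Z = (((4*2)*2)³)² = ((8*2)³)² = (16³)² = 4096² = 16777216)
(Z + S(5))² = (16777216 + 5)² = 16777221² = 281475144482841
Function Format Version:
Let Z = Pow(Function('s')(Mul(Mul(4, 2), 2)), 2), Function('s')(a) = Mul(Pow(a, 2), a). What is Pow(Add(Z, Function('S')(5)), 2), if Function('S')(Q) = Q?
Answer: 281475144482841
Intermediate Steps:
Function('s')(a) = Pow(a, 3)
Z = 16777216 (Z = Pow(Pow(Mul(Mul(4, 2), 2), 3), 2) = Pow(Pow(Mul(8, 2), 3), 2) = Pow(Pow(16, 3), 2) = Pow(4096, 2) = 16777216)
Pow(Add(Z, Function('S')(5)), 2) = Pow(Add(16777216, 5), 2) = Pow(16777221, 2) = 281475144482841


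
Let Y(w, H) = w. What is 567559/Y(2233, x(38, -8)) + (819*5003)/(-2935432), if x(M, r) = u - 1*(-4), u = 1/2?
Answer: 57133835483/226028264 ≈ 252.77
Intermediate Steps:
u = ½ ≈ 0.50000
x(M, r) = 9/2 (x(M, r) = ½ - 1*(-4) = ½ + 4 = 9/2)
567559/Y(2233, x(38, -8)) + (819*5003)/(-2935432) = 567559/2233 + (819*5003)/(-2935432) = 567559*(1/2233) + 4097457*(-1/2935432) = 19571/77 - 4097457/2935432 = 57133835483/226028264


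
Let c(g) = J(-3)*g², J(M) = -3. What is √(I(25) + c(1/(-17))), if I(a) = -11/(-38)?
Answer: √116470/646 ≈ 0.52829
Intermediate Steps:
I(a) = 11/38 (I(a) = -11*(-1/38) = 11/38)
c(g) = -3*g²
√(I(25) + c(1/(-17))) = √(11/38 - 3*(1/(-17))²) = √(11/38 - 3*(-1/17)²) = √(11/38 - 3*1/289) = √(11/38 - 3/289) = √(3065/10982) = √116470/646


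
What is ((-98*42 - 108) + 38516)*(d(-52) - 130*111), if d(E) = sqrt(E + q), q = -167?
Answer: -494833560 + 34292*I*sqrt(219) ≈ -4.9483e+8 + 5.0748e+5*I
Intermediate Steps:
d(E) = sqrt(-167 + E) (d(E) = sqrt(E - 167) = sqrt(-167 + E))
((-98*42 - 108) + 38516)*(d(-52) - 130*111) = ((-98*42 - 108) + 38516)*(sqrt(-167 - 52) - 130*111) = ((-4116 - 108) + 38516)*(sqrt(-219) - 14430) = (-4224 + 38516)*(I*sqrt(219) - 14430) = 34292*(-14430 + I*sqrt(219)) = -494833560 + 34292*I*sqrt(219)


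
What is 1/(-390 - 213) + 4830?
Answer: 2912489/603 ≈ 4830.0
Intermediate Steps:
1/(-390 - 213) + 4830 = 1/(-603) + 4830 = -1/603 + 4830 = 2912489/603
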